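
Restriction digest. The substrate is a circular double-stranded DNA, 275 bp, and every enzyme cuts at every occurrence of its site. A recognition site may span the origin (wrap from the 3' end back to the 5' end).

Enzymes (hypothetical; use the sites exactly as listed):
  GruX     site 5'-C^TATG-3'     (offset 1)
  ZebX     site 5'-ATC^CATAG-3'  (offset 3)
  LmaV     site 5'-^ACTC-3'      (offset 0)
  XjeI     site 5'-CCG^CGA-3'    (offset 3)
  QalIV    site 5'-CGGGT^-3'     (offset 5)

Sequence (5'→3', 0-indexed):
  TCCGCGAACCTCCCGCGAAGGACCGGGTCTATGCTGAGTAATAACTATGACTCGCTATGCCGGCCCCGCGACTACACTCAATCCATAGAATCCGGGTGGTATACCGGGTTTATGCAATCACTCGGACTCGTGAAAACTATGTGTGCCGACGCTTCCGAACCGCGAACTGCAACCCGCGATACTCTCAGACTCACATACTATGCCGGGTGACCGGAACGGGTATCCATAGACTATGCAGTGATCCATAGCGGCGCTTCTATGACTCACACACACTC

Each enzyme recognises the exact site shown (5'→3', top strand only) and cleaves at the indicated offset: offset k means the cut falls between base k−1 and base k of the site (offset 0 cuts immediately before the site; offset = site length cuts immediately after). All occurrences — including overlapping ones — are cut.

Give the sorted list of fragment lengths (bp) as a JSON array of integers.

[1,3,4,4,4,6,6,7,7,8,8,8,10,10,10,10,11,12,12,12,13,13,13,14,14,14,16,25]

Per-enzyme occurrences:
  GruX CTATG/1: at [28, 44, 54, 136, 197, 230, 256] ⇒ [29, 45, 55, 137, 198, 231, 257]
  ZebX ATCCATAG/3: at [80, 221, 240] ⇒ [83, 224, 243]
  LmaV ACTC/0: at [49, 75, 119, 125, 180, 188, 261, 271] ⇒ [49, 75, 119, 125, 180, 188, 261, 271]
  XjeI CCGCGA/3: at [1, 12, 65, 159, 173] ⇒ [4, 15, 68, 162, 176]
  QalIV CGGGT/5: at [23, 92, 104, 203, 216] ⇒ [28, 97, 109, 208, 221]

All cut coordinates (distinct, sorted): [4, 15, 28, 29, 45, 49, 55, 68, 75, 83, 97, 109, 119, 125, 137, 162, 176, 180, 188, 198, 208, 221, 224, 231, 243, 257, 261, 271]

Fragment lengths:
  4→15: 11 bp
  15→28: 13 bp
  28→29: 1 bp
  29→45: 16 bp
  45→49: 4 bp
  49→55: 6 bp
  55→68: 13 bp
  68→75: 7 bp
  75→83: 8 bp
  83→97: 14 bp
  97→109: 12 bp
  109→119: 10 bp
  119→125: 6 bp
  125→137: 12 bp
  137→162: 25 bp
  162→176: 14 bp
  176→180: 4 bp
  180→188: 8 bp
  188→198: 10 bp
  198→208: 10 bp
  208→221: 13 bp
  221→224: 3 bp
  224→231: 7 bp
  231→243: 12 bp
  243→257: 14 bp
  257→261: 4 bp
  261→271: 10 bp
  271→4 (wrap): 275-271+4 = 8 bp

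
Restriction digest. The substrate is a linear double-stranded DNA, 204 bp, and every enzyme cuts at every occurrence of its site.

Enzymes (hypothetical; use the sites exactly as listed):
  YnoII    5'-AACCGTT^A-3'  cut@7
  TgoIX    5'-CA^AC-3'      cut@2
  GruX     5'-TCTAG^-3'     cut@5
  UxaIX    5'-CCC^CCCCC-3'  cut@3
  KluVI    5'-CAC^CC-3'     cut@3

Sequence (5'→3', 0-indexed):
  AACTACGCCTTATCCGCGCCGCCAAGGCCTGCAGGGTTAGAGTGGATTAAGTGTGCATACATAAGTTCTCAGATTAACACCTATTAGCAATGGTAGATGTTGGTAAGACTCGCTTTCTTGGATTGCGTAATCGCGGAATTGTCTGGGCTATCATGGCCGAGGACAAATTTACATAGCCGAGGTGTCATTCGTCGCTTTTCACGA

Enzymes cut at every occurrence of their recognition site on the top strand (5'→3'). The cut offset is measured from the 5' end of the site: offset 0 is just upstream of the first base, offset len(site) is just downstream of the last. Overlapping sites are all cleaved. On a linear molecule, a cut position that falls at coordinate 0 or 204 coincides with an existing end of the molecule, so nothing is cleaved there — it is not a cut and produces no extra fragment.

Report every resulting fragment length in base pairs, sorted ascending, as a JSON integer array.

Scan for sites:
  YnoII (AACCGTTA, off=7): no sites
  TgoIX (CAAC, off=2): no sites
  GruX (TCTAG, off=5): no sites
  UxaIX (CCCCCCCC, off=3): no sites
  KluVI (CACCC, off=3): no sites

Pooled cuts: ∅

Fragment lengths:
  no cuts → one linear fragment of 204 bp

[204]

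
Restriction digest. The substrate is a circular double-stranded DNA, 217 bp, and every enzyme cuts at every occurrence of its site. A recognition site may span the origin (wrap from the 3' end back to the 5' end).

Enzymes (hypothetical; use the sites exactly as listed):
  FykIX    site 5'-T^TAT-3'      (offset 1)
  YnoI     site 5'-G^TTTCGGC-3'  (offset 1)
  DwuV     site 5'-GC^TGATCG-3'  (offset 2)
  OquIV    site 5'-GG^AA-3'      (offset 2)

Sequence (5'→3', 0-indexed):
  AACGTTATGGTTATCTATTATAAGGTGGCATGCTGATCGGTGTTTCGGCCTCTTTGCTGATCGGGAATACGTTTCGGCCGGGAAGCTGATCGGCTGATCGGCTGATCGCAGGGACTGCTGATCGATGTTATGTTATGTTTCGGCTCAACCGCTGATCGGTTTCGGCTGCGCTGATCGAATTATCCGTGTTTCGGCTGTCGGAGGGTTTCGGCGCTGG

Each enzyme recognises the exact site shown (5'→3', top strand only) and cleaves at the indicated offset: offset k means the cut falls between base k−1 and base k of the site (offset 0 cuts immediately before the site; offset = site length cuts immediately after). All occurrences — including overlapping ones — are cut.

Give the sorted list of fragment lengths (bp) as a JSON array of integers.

Scan for sites:
  FykIX (TTAT, off=1): starts [4, 10, 17, 127, 132, 179] → cuts [5, 11, 18, 128, 133, 180]
  YnoI (GTTTCGGC, off=1): starts [41, 70, 136, 158, 187, 204] → cuts [42, 71, 137, 159, 188, 205]
  DwuV (GCTGATCG, off=2): starts [31, 55, 84, 92, 100, 116, 150, 169] → cuts [33, 57, 86, 94, 102, 118, 152, 171]
  OquIV (GGAA, off=2): starts [63, 80, 215] → cuts [0, 65, 82]

Pooled cuts: [0, 5, 11, 18, 33, 42, 57, 65, 71, 82, 86, 94, 102, 118, 128, 133, 137, 152, 159, 171, 180, 188, 205]

Fragment lengths:
  0→5: 5 bp
  5→11: 6 bp
  11→18: 7 bp
  18→33: 15 bp
  33→42: 9 bp
  42→57: 15 bp
  57→65: 8 bp
  65→71: 6 bp
  71→82: 11 bp
  82→86: 4 bp
  86→94: 8 bp
  94→102: 8 bp
  102→118: 16 bp
  118→128: 10 bp
  128→133: 5 bp
  133→137: 4 bp
  137→152: 15 bp
  152→159: 7 bp
  159→171: 12 bp
  171→180: 9 bp
  180→188: 8 bp
  188→205: 17 bp
  205→0 (wrap): 217-205+0 = 12 bp

[4,4,5,5,6,6,7,7,8,8,8,8,9,9,10,11,12,12,15,15,15,16,17]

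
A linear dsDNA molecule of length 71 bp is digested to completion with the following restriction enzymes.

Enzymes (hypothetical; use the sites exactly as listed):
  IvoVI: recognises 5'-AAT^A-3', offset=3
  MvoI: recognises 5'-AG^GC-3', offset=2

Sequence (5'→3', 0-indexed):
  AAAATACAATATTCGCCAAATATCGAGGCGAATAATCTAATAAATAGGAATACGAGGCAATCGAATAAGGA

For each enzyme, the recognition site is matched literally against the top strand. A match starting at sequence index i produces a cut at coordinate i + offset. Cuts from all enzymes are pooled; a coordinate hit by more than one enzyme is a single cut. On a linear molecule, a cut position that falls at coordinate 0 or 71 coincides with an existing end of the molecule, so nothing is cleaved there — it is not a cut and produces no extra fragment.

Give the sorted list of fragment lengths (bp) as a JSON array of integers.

[4,5,5,5,5,6,6,6,8,10,11]

Per-enzyme occurrences:
  IvoVI AATA/3: at [2, 7, 18, 30, 38, 42, 48, 63] ⇒ [5, 10, 21, 33, 41, 45, 51, 66]
  MvoI AGGC/2: at [25, 54] ⇒ [27, 56]

Pooled cuts: [5, 10, 21, 27, 33, 41, 45, 51, 56, 66]

Fragment lengths:
  [0,5): 5 bp
  [5,10): 5 bp
  [10,21): 11 bp
  [21,27): 6 bp
  [27,33): 6 bp
  [33,41): 8 bp
  [41,45): 4 bp
  [45,51): 6 bp
  [51,56): 5 bp
  [56,66): 10 bp
  [66,71): 5 bp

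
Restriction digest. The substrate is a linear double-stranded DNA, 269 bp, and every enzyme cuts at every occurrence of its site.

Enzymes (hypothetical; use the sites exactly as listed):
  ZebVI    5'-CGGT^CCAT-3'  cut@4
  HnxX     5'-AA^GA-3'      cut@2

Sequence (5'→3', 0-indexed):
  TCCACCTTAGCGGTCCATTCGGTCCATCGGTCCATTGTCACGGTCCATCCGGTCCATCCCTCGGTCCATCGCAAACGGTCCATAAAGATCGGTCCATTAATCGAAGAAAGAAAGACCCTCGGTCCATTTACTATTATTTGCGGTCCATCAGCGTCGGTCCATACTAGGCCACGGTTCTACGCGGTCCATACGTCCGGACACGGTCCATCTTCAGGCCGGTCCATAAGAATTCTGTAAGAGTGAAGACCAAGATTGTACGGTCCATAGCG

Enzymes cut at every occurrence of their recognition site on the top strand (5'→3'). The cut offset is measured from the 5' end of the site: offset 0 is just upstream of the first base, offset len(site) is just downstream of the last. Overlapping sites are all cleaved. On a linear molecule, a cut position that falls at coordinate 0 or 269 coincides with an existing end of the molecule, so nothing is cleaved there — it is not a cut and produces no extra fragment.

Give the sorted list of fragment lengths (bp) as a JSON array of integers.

[4,4,6,6,7,7,7,8,8,9,9,10,11,11,12,12,13,14,14,14,16,19,21,27]

Per-enzyme occurrences:
  ZebVI CGGTCCAT/4: at [10, 19, 27, 40, 49, 61, 75, 89, 119, 140, 154, 181, 200, 216, 257] ⇒ [14, 23, 31, 44, 53, 65, 79, 93, 123, 144, 158, 185, 204, 220, 261]
  HnxX AAGA/2: at [84, 103, 107, 111, 224, 235, 242, 248] ⇒ [86, 105, 109, 113, 226, 237, 244, 250]

All cut coordinates (distinct, sorted): [14, 23, 31, 44, 53, 65, 79, 86, 93, 105, 109, 113, 123, 144, 158, 185, 204, 220, 226, 237, 244, 250, 261]

Fragment lengths:
  [0,14): 14 bp
  [14,23): 9 bp
  [23,31): 8 bp
  [31,44): 13 bp
  [44,53): 9 bp
  [53,65): 12 bp
  [65,79): 14 bp
  [79,86): 7 bp
  [86,93): 7 bp
  [93,105): 12 bp
  [105,109): 4 bp
  [109,113): 4 bp
  [113,123): 10 bp
  [123,144): 21 bp
  [144,158): 14 bp
  [158,185): 27 bp
  [185,204): 19 bp
  [204,220): 16 bp
  [220,226): 6 bp
  [226,237): 11 bp
  [237,244): 7 bp
  [244,250): 6 bp
  [250,261): 11 bp
  [261,269): 8 bp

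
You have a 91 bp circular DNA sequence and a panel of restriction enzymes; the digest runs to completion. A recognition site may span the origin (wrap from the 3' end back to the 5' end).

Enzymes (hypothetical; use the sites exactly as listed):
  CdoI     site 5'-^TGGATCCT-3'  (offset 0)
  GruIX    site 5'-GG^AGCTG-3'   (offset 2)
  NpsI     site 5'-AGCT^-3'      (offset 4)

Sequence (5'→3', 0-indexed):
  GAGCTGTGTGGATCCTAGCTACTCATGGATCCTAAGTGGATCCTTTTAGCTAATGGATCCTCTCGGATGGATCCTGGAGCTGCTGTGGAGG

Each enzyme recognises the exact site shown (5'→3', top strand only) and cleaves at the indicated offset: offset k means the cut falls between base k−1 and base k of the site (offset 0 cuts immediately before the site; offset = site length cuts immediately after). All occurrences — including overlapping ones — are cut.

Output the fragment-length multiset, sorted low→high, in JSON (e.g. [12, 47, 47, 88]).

[2,3,4,4,5,10,11,11,12,14,15]

Per-enzyme occurrences:
  CdoI TGGATCCT/0: at [8, 25, 36, 53, 67] ⇒ [8, 25, 36, 53, 67]
  GruIX GGAGCTG/2: at [75, 90] ⇒ [1, 77]
  NpsI AGCT/4: at [1, 16, 47, 77] ⇒ [5, 20, 51, 81]

All cut coordinates (distinct, sorted): [1, 5, 8, 20, 25, 36, 51, 53, 67, 77, 81]

Fragments:
  1→5: 4 bp
  5→8: 3 bp
  8→20: 12 bp
  20→25: 5 bp
  25→36: 11 bp
  36→51: 15 bp
  51→53: 2 bp
  53→67: 14 bp
  67→77: 10 bp
  77→81: 4 bp
  81→1 (wrap): 91-81+1 = 11 bp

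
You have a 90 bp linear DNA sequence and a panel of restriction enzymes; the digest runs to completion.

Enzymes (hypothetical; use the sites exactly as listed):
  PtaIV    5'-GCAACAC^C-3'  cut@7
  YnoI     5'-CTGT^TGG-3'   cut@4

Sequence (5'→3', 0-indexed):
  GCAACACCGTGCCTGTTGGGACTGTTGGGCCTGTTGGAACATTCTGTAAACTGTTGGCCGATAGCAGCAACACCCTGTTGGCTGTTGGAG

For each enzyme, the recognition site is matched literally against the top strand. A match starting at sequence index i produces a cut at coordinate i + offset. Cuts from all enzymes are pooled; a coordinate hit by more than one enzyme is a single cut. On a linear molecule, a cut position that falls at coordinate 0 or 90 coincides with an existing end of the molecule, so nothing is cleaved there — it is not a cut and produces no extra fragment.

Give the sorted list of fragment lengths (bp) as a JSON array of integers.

Scan for sites:
  PtaIV GCAACACC/7: at [0, 66] ⇒ [7, 73]
  YnoI CTGTTGG/4: at [12, 21, 30, 50, 74, 81] ⇒ [16, 25, 34, 54, 78, 85]

All cut coordinates (distinct, sorted): [7, 16, 25, 34, 54, 73, 78, 85]

Fragments:
  [0,7): 7 bp
  [7,16): 9 bp
  [16,25): 9 bp
  [25,34): 9 bp
  [34,54): 20 bp
  [54,73): 19 bp
  [73,78): 5 bp
  [78,85): 7 bp
  [85,90): 5 bp

[5,5,7,7,9,9,9,19,20]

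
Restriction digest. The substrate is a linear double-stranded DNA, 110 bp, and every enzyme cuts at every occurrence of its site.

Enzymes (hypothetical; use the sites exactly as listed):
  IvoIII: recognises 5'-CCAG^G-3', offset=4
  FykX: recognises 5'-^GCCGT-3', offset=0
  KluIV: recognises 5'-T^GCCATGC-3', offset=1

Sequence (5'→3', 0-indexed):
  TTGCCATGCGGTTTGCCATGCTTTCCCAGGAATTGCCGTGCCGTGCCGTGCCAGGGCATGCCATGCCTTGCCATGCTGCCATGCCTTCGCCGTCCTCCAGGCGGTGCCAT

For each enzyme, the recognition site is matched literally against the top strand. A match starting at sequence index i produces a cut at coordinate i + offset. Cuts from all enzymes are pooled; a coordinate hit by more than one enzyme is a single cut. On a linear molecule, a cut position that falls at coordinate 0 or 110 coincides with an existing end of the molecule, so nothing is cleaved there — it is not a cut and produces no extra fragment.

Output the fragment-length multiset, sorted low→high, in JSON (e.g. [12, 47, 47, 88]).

[2,5,5,5,5,8,10,10,10,11,12,12,15]

Scan for sites:
  IvoIII CCAGG/4: at [25, 50, 96] ⇒ [29, 54, 100]
  FykX GCCGT/0: at [34, 39, 44, 88] ⇒ [34, 39, 44, 88]
  KluIV TGCCATGC/1: at [1, 13, 58, 68, 76] ⇒ [2, 14, 59, 69, 77]

All cut coordinates (distinct, sorted): [2, 14, 29, 34, 39, 44, 54, 59, 69, 77, 88, 100]

Fragments:
  [0,2): 2 bp
  [2,14): 12 bp
  [14,29): 15 bp
  [29,34): 5 bp
  [34,39): 5 bp
  [39,44): 5 bp
  [44,54): 10 bp
  [54,59): 5 bp
  [59,69): 10 bp
  [69,77): 8 bp
  [77,88): 11 bp
  [88,100): 12 bp
  [100,110): 10 bp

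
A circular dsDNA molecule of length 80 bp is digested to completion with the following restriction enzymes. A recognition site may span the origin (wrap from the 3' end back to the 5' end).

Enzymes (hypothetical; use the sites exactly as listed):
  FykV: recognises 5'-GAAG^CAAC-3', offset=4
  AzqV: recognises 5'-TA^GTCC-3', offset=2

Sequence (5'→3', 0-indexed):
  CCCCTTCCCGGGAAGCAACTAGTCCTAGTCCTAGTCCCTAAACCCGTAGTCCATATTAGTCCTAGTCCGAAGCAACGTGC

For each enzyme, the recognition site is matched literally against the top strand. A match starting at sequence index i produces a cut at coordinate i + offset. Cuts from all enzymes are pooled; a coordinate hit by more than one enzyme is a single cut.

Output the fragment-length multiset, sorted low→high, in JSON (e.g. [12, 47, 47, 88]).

Scan for sites:
  FykV GAAGCAAC/4: at [11, 68] ⇒ [15, 72]
  AzqV TAGTCC/2: at [19, 25, 31, 46, 56, 62] ⇒ [21, 27, 33, 48, 58, 64]

Pooled cuts: [15, 21, 27, 33, 48, 58, 64, 72]

Fragment lengths:
  15→21: 6 bp
  21→27: 6 bp
  27→33: 6 bp
  33→48: 15 bp
  48→58: 10 bp
  58→64: 6 bp
  64→72: 8 bp
  72→15 (wrap): 80-72+15 = 23 bp

[6,6,6,6,8,10,15,23]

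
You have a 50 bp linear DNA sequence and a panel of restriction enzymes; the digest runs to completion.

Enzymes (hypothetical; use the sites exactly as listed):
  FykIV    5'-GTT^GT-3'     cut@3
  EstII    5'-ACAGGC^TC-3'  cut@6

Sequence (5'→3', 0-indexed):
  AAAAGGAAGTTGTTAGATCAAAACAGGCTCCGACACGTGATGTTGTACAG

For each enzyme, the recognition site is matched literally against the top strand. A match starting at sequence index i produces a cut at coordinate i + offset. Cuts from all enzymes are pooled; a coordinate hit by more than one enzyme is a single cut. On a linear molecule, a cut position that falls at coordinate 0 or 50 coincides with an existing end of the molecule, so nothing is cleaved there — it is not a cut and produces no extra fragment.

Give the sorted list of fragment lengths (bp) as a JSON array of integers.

Site scan:
  FykIV GTTGT/3: at [8, 41] ⇒ [11, 44]
  EstII ACAGGCTC/6: at [22] ⇒ [28]

All cut coordinates (distinct, sorted): [11, 28, 44]

Fragment lengths:
  [0,11): 11 bp
  [11,28): 17 bp
  [28,44): 16 bp
  [44,50): 6 bp

[6,11,16,17]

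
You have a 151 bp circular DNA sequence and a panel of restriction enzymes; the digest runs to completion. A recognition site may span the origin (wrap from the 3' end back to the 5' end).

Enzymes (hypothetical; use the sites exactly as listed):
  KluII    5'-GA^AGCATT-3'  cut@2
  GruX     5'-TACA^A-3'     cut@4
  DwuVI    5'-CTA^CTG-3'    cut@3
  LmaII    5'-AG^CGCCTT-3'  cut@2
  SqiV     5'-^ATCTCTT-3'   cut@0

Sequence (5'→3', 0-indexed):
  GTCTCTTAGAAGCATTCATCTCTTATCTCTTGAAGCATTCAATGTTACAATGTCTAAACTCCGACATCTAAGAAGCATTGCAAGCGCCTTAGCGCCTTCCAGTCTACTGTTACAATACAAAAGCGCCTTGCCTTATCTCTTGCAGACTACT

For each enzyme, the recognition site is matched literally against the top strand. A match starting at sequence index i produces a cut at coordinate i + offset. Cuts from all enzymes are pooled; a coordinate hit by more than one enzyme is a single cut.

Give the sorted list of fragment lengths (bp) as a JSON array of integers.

Scan for sites:
  KluII GAAGCATT/2: at [8, 31, 71] ⇒ [10, 33, 73]
  GruX TACAA/4: at [45, 110, 115] ⇒ [49, 114, 119]
  DwuVI CTACTG/3: at [103, 146] ⇒ [106, 149]
  LmaII AGCGCCTT/2: at [82, 90, 121] ⇒ [84, 92, 123]
  SqiV ATCTCTT/0: at [17, 24, 134] ⇒ [17, 24, 134]

All cut coordinates (distinct, sorted): [10, 17, 24, 33, 49, 73, 84, 92, 106, 114, 119, 123, 134, 149]

Fragments:
  10→17: 7 bp
  17→24: 7 bp
  24→33: 9 bp
  33→49: 16 bp
  49→73: 24 bp
  73→84: 11 bp
  84→92: 8 bp
  92→106: 14 bp
  106→114: 8 bp
  114→119: 5 bp
  119→123: 4 bp
  123→134: 11 bp
  134→149: 15 bp
  149→10 (wrap): 151-149+10 = 12 bp

[4,5,7,7,8,8,9,11,11,12,14,15,16,24]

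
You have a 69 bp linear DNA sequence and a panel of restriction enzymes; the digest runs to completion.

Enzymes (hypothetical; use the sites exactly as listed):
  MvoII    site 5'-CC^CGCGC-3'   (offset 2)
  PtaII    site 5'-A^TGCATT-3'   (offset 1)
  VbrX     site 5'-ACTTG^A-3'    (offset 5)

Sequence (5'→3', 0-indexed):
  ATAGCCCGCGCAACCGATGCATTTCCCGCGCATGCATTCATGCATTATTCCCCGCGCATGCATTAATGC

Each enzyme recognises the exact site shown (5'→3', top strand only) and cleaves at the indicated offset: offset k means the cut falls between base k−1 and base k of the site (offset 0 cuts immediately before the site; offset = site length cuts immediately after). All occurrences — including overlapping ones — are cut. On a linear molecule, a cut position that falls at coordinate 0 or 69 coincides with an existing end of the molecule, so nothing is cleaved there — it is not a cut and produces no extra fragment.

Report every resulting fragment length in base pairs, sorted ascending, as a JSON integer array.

[6,6,6,8,9,11,11,12]

Site scan:
  MvoII CCCGCGC/2: at [4, 24, 50] ⇒ [6, 26, 52]
  PtaII ATGCATT/1: at [16, 31, 39, 57] ⇒ [17, 32, 40, 58]
  VbrX (ACTTGA, off=5): no sites

Pooled cuts: [6, 17, 26, 32, 40, 52, 58]

Fragment lengths:
  [0,6): 6 bp
  [6,17): 11 bp
  [17,26): 9 bp
  [26,32): 6 bp
  [32,40): 8 bp
  [40,52): 12 bp
  [52,58): 6 bp
  [58,69): 11 bp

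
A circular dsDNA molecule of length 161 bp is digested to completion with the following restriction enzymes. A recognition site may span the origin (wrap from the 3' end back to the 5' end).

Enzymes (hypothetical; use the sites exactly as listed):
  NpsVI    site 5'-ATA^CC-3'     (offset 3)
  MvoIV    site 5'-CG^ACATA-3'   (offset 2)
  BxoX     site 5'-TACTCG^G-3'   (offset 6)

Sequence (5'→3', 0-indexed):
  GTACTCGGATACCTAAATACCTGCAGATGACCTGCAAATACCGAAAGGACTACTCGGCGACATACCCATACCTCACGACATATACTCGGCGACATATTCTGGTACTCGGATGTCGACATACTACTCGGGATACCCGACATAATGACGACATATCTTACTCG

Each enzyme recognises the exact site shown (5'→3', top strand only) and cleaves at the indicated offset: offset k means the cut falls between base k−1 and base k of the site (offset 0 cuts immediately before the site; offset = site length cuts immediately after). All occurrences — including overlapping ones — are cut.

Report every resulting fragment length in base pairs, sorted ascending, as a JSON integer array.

[3,3,4,4,5,5,6,7,7,7,8,11,11,12,14,16,17,21]

Per-enzyme occurrences:
  NpsVI ATACC/3: at [8, 16, 37, 61, 67, 129] ⇒ [11, 19, 40, 64, 70, 132]
  MvoIV CGACATA/2: at [57, 75, 89, 113, 134, 145] ⇒ [59, 77, 91, 115, 136, 147]
  BxoX TACTCGG/6: at [1, 50, 82, 102, 121, 155] ⇒ [0, 7, 56, 88, 108, 127]

Pooled cuts: [0, 7, 11, 19, 40, 56, 59, 64, 70, 77, 88, 91, 108, 115, 127, 132, 136, 147]

Fragment lengths:
  0→7: 7 bp
  7→11: 4 bp
  11→19: 8 bp
  19→40: 21 bp
  40→56: 16 bp
  56→59: 3 bp
  59→64: 5 bp
  64→70: 6 bp
  70→77: 7 bp
  77→88: 11 bp
  88→91: 3 bp
  91→108: 17 bp
  108→115: 7 bp
  115→127: 12 bp
  127→132: 5 bp
  132→136: 4 bp
  136→147: 11 bp
  147→0 (wrap): 161-147+0 = 14 bp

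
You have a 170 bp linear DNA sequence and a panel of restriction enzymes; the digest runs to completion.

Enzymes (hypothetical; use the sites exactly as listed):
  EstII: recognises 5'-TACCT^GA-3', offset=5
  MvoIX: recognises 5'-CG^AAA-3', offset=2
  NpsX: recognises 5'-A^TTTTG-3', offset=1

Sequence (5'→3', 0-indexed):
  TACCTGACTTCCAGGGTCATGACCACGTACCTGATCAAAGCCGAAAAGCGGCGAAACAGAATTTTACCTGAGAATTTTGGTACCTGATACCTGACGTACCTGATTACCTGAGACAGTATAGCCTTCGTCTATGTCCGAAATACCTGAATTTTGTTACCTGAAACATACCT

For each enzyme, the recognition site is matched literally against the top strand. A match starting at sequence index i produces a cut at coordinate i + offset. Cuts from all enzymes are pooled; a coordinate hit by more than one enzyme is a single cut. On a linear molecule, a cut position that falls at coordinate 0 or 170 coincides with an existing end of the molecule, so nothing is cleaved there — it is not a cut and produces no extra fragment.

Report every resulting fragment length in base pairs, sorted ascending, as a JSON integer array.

Site scan:
  EstII TACCTGA/5: at [0, 27, 64, 80, 87, 96, 104, 140, 154] ⇒ [5, 32, 69, 85, 92, 101, 109, 145, 159]
  MvoIX CGAAA/2: at [41, 51, 135] ⇒ [43, 53, 137]
  NpsX ATTTTG/1: at [73, 147] ⇒ [74, 148]

Pooled cuts: [5, 32, 43, 53, 69, 74, 85, 92, 101, 109, 137, 145, 148, 159]

Fragments:
  [0,5): 5 bp
  [5,32): 27 bp
  [32,43): 11 bp
  [43,53): 10 bp
  [53,69): 16 bp
  [69,74): 5 bp
  [74,85): 11 bp
  [85,92): 7 bp
  [92,101): 9 bp
  [101,109): 8 bp
  [109,137): 28 bp
  [137,145): 8 bp
  [145,148): 3 bp
  [148,159): 11 bp
  [159,170): 11 bp

[3,5,5,7,8,8,9,10,11,11,11,11,16,27,28]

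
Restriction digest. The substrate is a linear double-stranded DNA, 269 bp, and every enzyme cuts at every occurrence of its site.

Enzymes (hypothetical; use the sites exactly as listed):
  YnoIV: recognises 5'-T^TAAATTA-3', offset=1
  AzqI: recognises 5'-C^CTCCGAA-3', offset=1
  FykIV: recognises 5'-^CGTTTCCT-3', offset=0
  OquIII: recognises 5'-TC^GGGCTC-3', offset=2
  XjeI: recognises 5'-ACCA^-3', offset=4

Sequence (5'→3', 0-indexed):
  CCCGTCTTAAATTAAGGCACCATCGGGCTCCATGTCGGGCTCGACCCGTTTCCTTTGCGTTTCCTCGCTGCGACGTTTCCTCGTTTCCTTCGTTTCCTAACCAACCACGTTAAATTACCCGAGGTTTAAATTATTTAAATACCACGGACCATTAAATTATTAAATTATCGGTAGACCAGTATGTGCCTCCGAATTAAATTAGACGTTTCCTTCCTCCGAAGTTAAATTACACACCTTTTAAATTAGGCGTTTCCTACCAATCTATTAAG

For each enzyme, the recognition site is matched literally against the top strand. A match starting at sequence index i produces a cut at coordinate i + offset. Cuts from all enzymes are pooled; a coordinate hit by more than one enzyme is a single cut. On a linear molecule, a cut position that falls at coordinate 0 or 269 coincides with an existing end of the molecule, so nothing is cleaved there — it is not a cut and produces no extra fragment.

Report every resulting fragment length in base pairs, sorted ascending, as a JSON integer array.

[1,2,3,4,7,7,8,8,8,8,9,9,9,9,10,10,10,11,12,12,13,15,16,16,16,18,18]

Per-enzyme occurrences:
  YnoIV (TTAAATTA, off=1): starts [6, 109, 125, 151, 159, 193, 221, 237] → cuts [7, 110, 126, 152, 160, 194, 222, 238]
  AzqI (CCTCCGAA, off=1): starts [185, 212] → cuts [186, 213]
  FykIV (CGTTTCCT, off=0): starts [46, 57, 73, 81, 90, 203, 247] → cuts [46, 57, 73, 81, 90, 203, 247]
  OquIII (TCGGGCTC, off=2): starts [22, 34] → cuts [24, 36]
  XjeI (ACCA, off=4): starts [18, 99, 103, 140, 147, 174, 255] → cuts [22, 103, 107, 144, 151, 178, 259]

Pooled cuts: [7, 22, 24, 36, 46, 57, 73, 81, 90, 103, 107, 110, 126, 144, 151, 152, 160, 178, 186, 194, 203, 213, 222, 238, 247, 259]

Fragments:
  [0,7): 7 bp
  [7,22): 15 bp
  [22,24): 2 bp
  [24,36): 12 bp
  [36,46): 10 bp
  [46,57): 11 bp
  [57,73): 16 bp
  [73,81): 8 bp
  [81,90): 9 bp
  [90,103): 13 bp
  [103,107): 4 bp
  [107,110): 3 bp
  [110,126): 16 bp
  [126,144): 18 bp
  [144,151): 7 bp
  [151,152): 1 bp
  [152,160): 8 bp
  [160,178): 18 bp
  [178,186): 8 bp
  [186,194): 8 bp
  [194,203): 9 bp
  [203,213): 10 bp
  [213,222): 9 bp
  [222,238): 16 bp
  [238,247): 9 bp
  [247,259): 12 bp
  [259,269): 10 bp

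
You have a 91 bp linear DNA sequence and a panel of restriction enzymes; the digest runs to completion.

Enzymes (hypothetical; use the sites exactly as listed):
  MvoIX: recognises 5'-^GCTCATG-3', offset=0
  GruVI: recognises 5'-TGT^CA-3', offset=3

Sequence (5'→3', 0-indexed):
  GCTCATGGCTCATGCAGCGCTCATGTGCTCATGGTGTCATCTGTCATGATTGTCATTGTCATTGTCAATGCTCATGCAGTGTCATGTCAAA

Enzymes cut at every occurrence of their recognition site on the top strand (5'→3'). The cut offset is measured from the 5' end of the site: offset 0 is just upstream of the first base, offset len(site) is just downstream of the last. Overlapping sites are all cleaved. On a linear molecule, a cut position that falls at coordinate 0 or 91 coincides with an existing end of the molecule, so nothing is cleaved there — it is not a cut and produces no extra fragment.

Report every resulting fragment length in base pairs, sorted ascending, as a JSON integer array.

[4,4,5,6,6,7,7,8,9,11,11,13]

Per-enzyme occurrences:
  MvoIX (GCTCATG, off=0): starts [0, 7, 18, 26, 69] → cuts [7, 18, 26, 69] (position 0 is a terminus of the linear molecule — no cut)
  GruVI (TGTCA, off=3): starts [34, 41, 50, 56, 62, 79, 84] → cuts [37, 44, 53, 59, 65, 82, 87]

Pooled cuts: [7, 18, 26, 37, 44, 53, 59, 65, 69, 82, 87]

Fragment lengths:
  [0,7): 7 bp
  [7,18): 11 bp
  [18,26): 8 bp
  [26,37): 11 bp
  [37,44): 7 bp
  [44,53): 9 bp
  [53,59): 6 bp
  [59,65): 6 bp
  [65,69): 4 bp
  [69,82): 13 bp
  [82,87): 5 bp
  [87,91): 4 bp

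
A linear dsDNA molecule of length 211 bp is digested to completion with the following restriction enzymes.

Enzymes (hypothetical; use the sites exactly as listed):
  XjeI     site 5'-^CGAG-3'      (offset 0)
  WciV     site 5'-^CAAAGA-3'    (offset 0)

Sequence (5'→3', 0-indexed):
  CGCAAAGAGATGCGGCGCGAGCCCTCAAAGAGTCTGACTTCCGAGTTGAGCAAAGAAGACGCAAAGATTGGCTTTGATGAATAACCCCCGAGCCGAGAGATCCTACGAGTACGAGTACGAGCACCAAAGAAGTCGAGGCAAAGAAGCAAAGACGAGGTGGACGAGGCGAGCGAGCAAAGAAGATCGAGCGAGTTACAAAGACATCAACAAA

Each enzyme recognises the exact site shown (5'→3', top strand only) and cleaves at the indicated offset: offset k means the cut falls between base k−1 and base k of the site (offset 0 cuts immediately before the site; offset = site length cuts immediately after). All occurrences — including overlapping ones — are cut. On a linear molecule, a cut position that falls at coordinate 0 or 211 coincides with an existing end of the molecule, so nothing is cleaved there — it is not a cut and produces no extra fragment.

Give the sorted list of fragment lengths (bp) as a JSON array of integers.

Per-enzyme occurrences:
  XjeI (CGAG, off=0): starts [17, 41, 88, 93, 105, 111, 117, 133, 152, 161, 166, 170, 184, 188] → cuts [17, 41, 88, 93, 105, 111, 117, 133, 152, 161, 166, 170, 184, 188]
  WciV (CAAAGA, off=0): starts [2, 25, 50, 61, 124, 138, 146, 174, 195] → cuts [2, 25, 50, 61, 124, 138, 146, 174, 195]

Pooled cuts: [2, 17, 25, 41, 50, 61, 88, 93, 105, 111, 117, 124, 133, 138, 146, 152, 161, 166, 170, 174, 184, 188, 195]

Fragment lengths:
  [0,2): 2 bp
  [2,17): 15 bp
  [17,25): 8 bp
  [25,41): 16 bp
  [41,50): 9 bp
  [50,61): 11 bp
  [61,88): 27 bp
  [88,93): 5 bp
  [93,105): 12 bp
  [105,111): 6 bp
  [111,117): 6 bp
  [117,124): 7 bp
  [124,133): 9 bp
  [133,138): 5 bp
  [138,146): 8 bp
  [146,152): 6 bp
  [152,161): 9 bp
  [161,166): 5 bp
  [166,170): 4 bp
  [170,174): 4 bp
  [174,184): 10 bp
  [184,188): 4 bp
  [188,195): 7 bp
  [195,211): 16 bp

[2,4,4,4,5,5,5,6,6,6,7,7,8,8,9,9,9,10,11,12,15,16,16,27]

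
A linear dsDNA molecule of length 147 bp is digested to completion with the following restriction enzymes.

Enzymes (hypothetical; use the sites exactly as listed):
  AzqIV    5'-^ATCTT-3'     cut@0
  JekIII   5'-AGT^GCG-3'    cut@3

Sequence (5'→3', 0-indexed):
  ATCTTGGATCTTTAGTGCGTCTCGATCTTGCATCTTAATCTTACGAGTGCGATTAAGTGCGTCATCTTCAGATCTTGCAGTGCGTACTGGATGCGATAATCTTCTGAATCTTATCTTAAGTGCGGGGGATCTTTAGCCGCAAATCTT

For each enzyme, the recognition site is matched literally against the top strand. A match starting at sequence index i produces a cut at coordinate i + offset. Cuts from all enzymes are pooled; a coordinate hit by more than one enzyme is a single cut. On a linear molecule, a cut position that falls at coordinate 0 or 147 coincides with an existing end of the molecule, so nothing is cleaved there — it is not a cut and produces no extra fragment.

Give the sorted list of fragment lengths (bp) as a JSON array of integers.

Scan for sites:
  AzqIV (ATCTT, off=0): starts [0, 7, 24, 31, 37, 63, 71, 98, 107, 112, 128, 142] → cuts [7, 24, 31, 37, 63, 71, 98, 107, 112, 128, 142] (position 0 is a terminus of the linear molecule — no cut)
  JekIII (AGTGCG, off=3): starts [13, 45, 55, 78, 118] → cuts [16, 48, 58, 81, 121]

All cut coordinates (distinct, sorted): [7, 16, 24, 31, 37, 48, 58, 63, 71, 81, 98, 107, 112, 121, 128, 142]

Fragment lengths:
  [0,7): 7 bp
  [7,16): 9 bp
  [16,24): 8 bp
  [24,31): 7 bp
  [31,37): 6 bp
  [37,48): 11 bp
  [48,58): 10 bp
  [58,63): 5 bp
  [63,71): 8 bp
  [71,81): 10 bp
  [81,98): 17 bp
  [98,107): 9 bp
  [107,112): 5 bp
  [112,121): 9 bp
  [121,128): 7 bp
  [128,142): 14 bp
  [142,147): 5 bp

[5,5,5,6,7,7,7,8,8,9,9,9,10,10,11,14,17]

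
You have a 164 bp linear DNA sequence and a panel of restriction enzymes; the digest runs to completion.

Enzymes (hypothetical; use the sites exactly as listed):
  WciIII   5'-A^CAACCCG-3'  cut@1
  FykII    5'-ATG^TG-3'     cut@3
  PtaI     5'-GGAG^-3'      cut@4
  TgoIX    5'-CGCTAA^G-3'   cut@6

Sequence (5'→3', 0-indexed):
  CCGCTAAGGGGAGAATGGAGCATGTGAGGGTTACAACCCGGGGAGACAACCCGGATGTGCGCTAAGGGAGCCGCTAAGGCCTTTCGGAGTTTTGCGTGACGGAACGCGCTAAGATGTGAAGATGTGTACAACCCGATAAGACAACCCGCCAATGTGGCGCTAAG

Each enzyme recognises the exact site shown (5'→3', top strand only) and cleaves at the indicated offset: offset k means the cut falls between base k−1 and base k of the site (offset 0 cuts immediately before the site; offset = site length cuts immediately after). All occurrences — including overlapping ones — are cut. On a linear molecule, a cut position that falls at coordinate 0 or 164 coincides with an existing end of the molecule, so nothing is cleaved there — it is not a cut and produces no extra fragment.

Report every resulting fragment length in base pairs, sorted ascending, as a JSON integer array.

Scan for sites:
  WciIII (ACAACCCG, off=1): starts [32, 45, 127, 140] → cuts [33, 46, 128, 141]
  FykII (ATGTG, off=3): starts [21, 54, 113, 121, 151] → cuts [24, 57, 116, 124, 154]
  PtaI (GGAG, off=4): starts [9, 16, 41, 66, 85] → cuts [13, 20, 45, 70, 89]
  TgoIX (CGCTAAG, off=6): starts [1, 59, 71, 106, 157] → cuts [7, 65, 77, 112, 163]

Pooled cuts: [7, 13, 20, 24, 33, 45, 46, 57, 65, 70, 77, 89, 112, 116, 124, 128, 141, 154, 163]

Fragment lengths:
  [0,7): 7 bp
  [7,13): 6 bp
  [13,20): 7 bp
  [20,24): 4 bp
  [24,33): 9 bp
  [33,45): 12 bp
  [45,46): 1 bp
  [46,57): 11 bp
  [57,65): 8 bp
  [65,70): 5 bp
  [70,77): 7 bp
  [77,89): 12 bp
  [89,112): 23 bp
  [112,116): 4 bp
  [116,124): 8 bp
  [124,128): 4 bp
  [128,141): 13 bp
  [141,154): 13 bp
  [154,163): 9 bp
  [163,164): 1 bp

[1,1,4,4,4,5,6,7,7,7,8,8,9,9,11,12,12,13,13,23]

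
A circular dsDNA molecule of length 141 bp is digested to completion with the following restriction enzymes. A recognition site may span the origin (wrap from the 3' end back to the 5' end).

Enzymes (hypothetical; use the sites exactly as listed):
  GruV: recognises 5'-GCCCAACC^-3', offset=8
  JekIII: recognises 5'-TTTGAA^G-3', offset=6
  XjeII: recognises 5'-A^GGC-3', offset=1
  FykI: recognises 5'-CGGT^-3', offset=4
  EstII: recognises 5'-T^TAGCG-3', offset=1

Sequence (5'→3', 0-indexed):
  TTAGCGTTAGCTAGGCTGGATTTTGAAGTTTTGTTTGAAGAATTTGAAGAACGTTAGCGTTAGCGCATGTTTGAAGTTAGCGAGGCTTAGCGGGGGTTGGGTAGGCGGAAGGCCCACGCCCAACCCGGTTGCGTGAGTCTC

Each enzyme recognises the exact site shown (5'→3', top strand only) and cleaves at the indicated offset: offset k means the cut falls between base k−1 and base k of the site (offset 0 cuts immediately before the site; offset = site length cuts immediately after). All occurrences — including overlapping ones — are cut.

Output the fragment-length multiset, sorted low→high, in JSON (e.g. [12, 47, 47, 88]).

[2,4,4,6,6,6,7,9,12,12,13,14,15,15,16]

Scan for sites:
  GruV GCCCAACC/8: at [117] ⇒ [125]
  JekIII TTTGAAG/6: at [21, 33, 42, 69] ⇒ [27, 39, 48, 75]
  XjeII AGGC/1: at [12, 82, 102, 109] ⇒ [13, 83, 103, 110]
  FykI CGGT/4: at [125] ⇒ [129]
  EstII TTAGCG/1: at [0, 53, 59, 76, 86] ⇒ [1, 54, 60, 77, 87]

All cut coordinates (distinct, sorted): [1, 13, 27, 39, 48, 54, 60, 75, 77, 83, 87, 103, 110, 125, 129]

Fragments:
  1→13: 12 bp
  13→27: 14 bp
  27→39: 12 bp
  39→48: 9 bp
  48→54: 6 bp
  54→60: 6 bp
  60→75: 15 bp
  75→77: 2 bp
  77→83: 6 bp
  83→87: 4 bp
  87→103: 16 bp
  103→110: 7 bp
  110→125: 15 bp
  125→129: 4 bp
  129→1 (wrap): 141-129+1 = 13 bp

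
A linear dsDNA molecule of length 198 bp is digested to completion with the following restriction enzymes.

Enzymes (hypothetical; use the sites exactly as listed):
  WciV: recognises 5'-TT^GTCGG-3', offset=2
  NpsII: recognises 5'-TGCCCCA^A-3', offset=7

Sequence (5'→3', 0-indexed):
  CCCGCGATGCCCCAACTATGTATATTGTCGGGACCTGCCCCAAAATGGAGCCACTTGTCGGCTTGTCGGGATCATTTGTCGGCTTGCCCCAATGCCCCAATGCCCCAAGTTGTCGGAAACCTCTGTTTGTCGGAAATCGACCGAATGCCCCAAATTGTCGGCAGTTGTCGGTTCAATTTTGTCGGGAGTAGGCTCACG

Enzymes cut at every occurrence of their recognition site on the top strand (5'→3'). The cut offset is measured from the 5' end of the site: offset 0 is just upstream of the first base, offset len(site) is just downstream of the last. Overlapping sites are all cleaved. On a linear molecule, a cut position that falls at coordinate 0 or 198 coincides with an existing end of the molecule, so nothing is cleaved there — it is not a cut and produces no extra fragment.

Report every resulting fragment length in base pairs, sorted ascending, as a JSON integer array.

Site scan:
  WciV (TTGTCGG, off=2): starts [24, 54, 62, 75, 109, 126, 154, 164, 178] → cuts [26, 56, 64, 77, 111, 128, 156, 166, 180]
  NpsII (TGCCCCAA, off=7): starts [7, 35, 84, 92, 100, 145] → cuts [14, 42, 91, 99, 107, 152]

All cut coordinates (distinct, sorted): [14, 26, 42, 56, 64, 77, 91, 99, 107, 111, 128, 152, 156, 166, 180]

Fragments:
  [0,14): 14 bp
  [14,26): 12 bp
  [26,42): 16 bp
  [42,56): 14 bp
  [56,64): 8 bp
  [64,77): 13 bp
  [77,91): 14 bp
  [91,99): 8 bp
  [99,107): 8 bp
  [107,111): 4 bp
  [111,128): 17 bp
  [128,152): 24 bp
  [152,156): 4 bp
  [156,166): 10 bp
  [166,180): 14 bp
  [180,198): 18 bp

[4,4,8,8,8,10,12,13,14,14,14,14,16,17,18,24]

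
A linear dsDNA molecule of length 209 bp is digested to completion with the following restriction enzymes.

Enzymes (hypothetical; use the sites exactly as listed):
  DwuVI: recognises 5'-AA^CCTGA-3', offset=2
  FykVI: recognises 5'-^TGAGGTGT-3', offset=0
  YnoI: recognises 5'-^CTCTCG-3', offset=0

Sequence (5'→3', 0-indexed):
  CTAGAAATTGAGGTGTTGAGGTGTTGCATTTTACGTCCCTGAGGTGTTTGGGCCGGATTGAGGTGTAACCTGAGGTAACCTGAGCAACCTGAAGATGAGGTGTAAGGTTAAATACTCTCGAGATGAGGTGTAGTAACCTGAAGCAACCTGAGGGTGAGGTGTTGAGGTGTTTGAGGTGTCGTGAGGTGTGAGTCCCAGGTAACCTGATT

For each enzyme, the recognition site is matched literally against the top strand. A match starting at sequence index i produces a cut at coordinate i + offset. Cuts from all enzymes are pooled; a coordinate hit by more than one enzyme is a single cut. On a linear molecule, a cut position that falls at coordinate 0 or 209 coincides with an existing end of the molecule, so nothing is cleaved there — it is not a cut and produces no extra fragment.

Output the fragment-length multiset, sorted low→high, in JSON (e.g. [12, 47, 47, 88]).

[7,8,8,8,8,8,9,9,9,10,10,10,10,13,19,19,21,23]

Site scan:
  DwuVI (AACCTGA, off=2): starts [66, 76, 85, 134, 144, 200] → cuts [68, 78, 87, 136, 146, 202]
  FykVI (TGAGGTGT, off=0): starts [8, 16, 39, 58, 95, 123, 154, 162, 171, 181] → cuts [8, 16, 39, 58, 95, 123, 154, 162, 171, 181]
  YnoI (CTCTCG, off=0): starts [114] → cuts [114]

Pooled cuts: [8, 16, 39, 58, 68, 78, 87, 95, 114, 123, 136, 146, 154, 162, 171, 181, 202]

Fragments:
  [0,8): 8 bp
  [8,16): 8 bp
  [16,39): 23 bp
  [39,58): 19 bp
  [58,68): 10 bp
  [68,78): 10 bp
  [78,87): 9 bp
  [87,95): 8 bp
  [95,114): 19 bp
  [114,123): 9 bp
  [123,136): 13 bp
  [136,146): 10 bp
  [146,154): 8 bp
  [154,162): 8 bp
  [162,171): 9 bp
  [171,181): 10 bp
  [181,202): 21 bp
  [202,209): 7 bp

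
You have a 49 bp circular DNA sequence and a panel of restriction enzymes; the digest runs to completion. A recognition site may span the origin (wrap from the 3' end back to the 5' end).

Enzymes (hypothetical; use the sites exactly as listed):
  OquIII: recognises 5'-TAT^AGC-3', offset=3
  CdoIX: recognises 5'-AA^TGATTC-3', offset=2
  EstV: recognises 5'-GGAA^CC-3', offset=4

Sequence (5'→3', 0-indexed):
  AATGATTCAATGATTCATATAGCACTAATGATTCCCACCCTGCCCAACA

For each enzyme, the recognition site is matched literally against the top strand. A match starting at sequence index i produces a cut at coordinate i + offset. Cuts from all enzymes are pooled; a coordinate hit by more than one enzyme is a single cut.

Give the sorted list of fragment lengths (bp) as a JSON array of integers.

[8,8,10,23]

Scan for sites:
  OquIII TATAGC/3: at [17] ⇒ [20]
  CdoIX AATGATTC/2: at [0, 8, 26] ⇒ [2, 10, 28]
  EstV (GGAACC, off=4): no sites

All cut coordinates (distinct, sorted): [2, 10, 20, 28]

Fragments:
  2→10: 8 bp
  10→20: 10 bp
  20→28: 8 bp
  28→2 (wrap): 49-28+2 = 23 bp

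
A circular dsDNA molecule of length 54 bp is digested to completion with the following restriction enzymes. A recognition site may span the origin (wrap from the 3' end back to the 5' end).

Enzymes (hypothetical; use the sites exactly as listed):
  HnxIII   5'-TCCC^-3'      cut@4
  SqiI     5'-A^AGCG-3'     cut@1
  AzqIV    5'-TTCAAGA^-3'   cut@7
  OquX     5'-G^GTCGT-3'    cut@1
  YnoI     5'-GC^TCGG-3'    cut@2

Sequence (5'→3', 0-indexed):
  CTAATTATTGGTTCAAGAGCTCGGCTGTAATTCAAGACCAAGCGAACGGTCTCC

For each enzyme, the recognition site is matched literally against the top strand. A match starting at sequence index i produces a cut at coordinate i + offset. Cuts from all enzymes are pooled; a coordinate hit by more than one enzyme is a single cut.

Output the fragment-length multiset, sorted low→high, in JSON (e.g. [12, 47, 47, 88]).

Per-enzyme occurrences:
  HnxIII TCCC/4: at [51] ⇒ [1]
  SqiI AAGCG/1: at [39] ⇒ [40]
  AzqIV TTCAAGA/7: at [11, 30] ⇒ [18, 37]
  OquX (GGTCGT, off=1): no sites
  YnoI GCTCGG/2: at [18] ⇒ [20]

All cut coordinates (distinct, sorted): [1, 18, 20, 37, 40]

Fragment lengths:
  1→18: 17 bp
  18→20: 2 bp
  20→37: 17 bp
  37→40: 3 bp
  40→1 (wrap): 54-40+1 = 15 bp

[2,3,15,17,17]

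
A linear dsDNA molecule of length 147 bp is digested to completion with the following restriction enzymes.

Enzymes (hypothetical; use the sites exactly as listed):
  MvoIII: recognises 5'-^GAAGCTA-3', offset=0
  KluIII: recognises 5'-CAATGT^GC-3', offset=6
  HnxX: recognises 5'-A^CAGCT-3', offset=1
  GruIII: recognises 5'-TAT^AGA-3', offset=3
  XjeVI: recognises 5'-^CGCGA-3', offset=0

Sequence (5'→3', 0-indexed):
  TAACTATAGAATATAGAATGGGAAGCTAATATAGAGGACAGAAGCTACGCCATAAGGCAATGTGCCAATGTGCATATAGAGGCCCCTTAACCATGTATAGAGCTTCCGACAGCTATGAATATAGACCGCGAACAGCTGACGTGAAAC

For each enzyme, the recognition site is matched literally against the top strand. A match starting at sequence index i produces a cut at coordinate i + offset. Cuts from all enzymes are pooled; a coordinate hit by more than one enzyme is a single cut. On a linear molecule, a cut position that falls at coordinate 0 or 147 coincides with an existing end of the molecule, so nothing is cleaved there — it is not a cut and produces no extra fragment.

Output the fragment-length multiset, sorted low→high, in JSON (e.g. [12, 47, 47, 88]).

[4,6,6,7,7,7,8,8,11,11,13,15,21,23]

Site scan:
  MvoIII GAAGCTA/0: at [21, 40] ⇒ [21, 40]
  KluIII CAATGTGC/6: at [57, 65] ⇒ [63, 71]
  HnxX ACAGCT/1: at [108, 131] ⇒ [109, 132]
  GruIII TATAGA/3: at [4, 11, 29, 74, 95, 119] ⇒ [7, 14, 32, 77, 98, 122]
  XjeVI CGCGA/0: at [126] ⇒ [126]

Pooled cuts: [7, 14, 21, 32, 40, 63, 71, 77, 98, 109, 122, 126, 132]

Fragments:
  [0,7): 7 bp
  [7,14): 7 bp
  [14,21): 7 bp
  [21,32): 11 bp
  [32,40): 8 bp
  [40,63): 23 bp
  [63,71): 8 bp
  [71,77): 6 bp
  [77,98): 21 bp
  [98,109): 11 bp
  [109,122): 13 bp
  [122,126): 4 bp
  [126,132): 6 bp
  [132,147): 15 bp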